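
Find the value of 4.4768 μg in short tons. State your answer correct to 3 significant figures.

4.93 × 10^-12 short tons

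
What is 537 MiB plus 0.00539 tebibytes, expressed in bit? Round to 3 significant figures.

5.19e+10 bit

537 MiB = 4.50468e+9 bit and 0.00539 TiB = 4.74109e+10 bit.
4.50468e+9 + 4.74109e+10 ≈ 5.19e+10 bit.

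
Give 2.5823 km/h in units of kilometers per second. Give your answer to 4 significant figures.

1 km/h = 0.000277778 km/s.
Thus 2.5823 × 0.000277778 ≈ 0.0007173 km/s.

0.0007173 km/s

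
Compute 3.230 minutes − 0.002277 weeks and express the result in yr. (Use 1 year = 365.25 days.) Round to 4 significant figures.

-3.750e-5 years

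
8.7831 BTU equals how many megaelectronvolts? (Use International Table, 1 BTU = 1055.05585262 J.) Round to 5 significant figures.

1 BTU = 6.58514 × 10^15 MeV.
8.7831 × 6.58514 × 10^15 ≈ 5.7838 × 10^16 MeV.

5.7838 × 10^16 MeV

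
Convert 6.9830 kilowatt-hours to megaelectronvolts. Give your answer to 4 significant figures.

1 kilowatt-hour = 2.24694e+19 MeV.
So 6.9830 × 2.24694e+19 ≈ 1.569e+20 MeV.

1.569e+20 megaelectronvolts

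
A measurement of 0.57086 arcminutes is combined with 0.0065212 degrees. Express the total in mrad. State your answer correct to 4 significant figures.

0.2799 mrad

0.57086 arcmin = 0.166056 mrad and 0.0065212 ° = 0.113816 mrad.
0.166056 + 0.113816 ≈ 0.2799 mrad.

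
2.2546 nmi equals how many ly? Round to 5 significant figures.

4.4135 × 10^-13 ly

1 nautical mile = 1.95757 × 10^-13 ly.
Then 2.2546 × 1.95757 × 10^-13 ≈ 4.4135 × 10^-13 ly.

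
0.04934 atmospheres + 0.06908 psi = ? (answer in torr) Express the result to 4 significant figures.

41.07 torr

0.04934 atm = 37.4984 torr and 0.06908 psi = 3.57247 torr.
37.4984 + 3.57247 ≈ 41.07 torr.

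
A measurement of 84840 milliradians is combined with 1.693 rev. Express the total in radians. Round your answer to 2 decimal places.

84840 mrad = 84.8400 rad and 1.693 rev = 10.6374 rad.
84.8400 + 10.6374 ≈ 95.48 rad.

95.48 radians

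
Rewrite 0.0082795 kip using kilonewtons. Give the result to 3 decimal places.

1 kip = 4.44822 kilonewtons.
Then 0.0082795 × 4.44822 ≈ 0.037 kN.

0.037 kN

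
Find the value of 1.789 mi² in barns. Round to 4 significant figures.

4.633e+34 barn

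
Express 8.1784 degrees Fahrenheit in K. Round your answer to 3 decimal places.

K = (°F + 459.67) × 5/9.
Applying the formula gives 259.916 K.

259.916 K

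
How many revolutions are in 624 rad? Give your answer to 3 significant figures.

99.3 rev

1 rad = 0.159155 revolutions.
624 × 0.159155 ≈ 99.3 rev.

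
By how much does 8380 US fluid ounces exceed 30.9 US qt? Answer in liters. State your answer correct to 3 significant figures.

219 L

8380 US fl oz = 247.826 L and 30.9 US qt = 29.2423 L.
247.826 − 29.2423 ≈ 219 L.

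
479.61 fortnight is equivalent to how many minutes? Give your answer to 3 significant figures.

9.67 × 10^6 min

1 fortnight = 20160.0 min.
So 479.61 × 20160.0 ≈ 9.67 × 10^6 min.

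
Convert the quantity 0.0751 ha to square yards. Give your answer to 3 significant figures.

1 hectare = 11959.9 square yards.
So 0.0751 × 11959.9 ≈ 898 yd².

898 yd²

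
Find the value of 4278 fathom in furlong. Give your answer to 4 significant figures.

38.89 furlong

1 fathom = 0.00909091 furlong.
So 4278 × 0.00909091 ≈ 38.89 furlong.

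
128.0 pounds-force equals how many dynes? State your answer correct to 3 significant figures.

5.69e+7 dyn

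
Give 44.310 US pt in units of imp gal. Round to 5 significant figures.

4.6120 imp gal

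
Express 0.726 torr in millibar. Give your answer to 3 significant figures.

1 torr = 1.33322 mbar.
Thus 0.726 × 1.33322 ≈ 0.968 mbar.

0.968 mbar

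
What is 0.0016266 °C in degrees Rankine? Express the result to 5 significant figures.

491.67 degrees Rankine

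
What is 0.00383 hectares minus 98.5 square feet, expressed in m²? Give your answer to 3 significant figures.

29.1 square meters

0.00383 ha = 38.3000 m² and 98.5 ft² = 9.15095 m².
38.3000 − 9.15095 ≈ 29.1 m².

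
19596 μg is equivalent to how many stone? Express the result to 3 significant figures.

3.09 × 10^-6 stone

1 μg = 1.57473 × 10^-10 stone.
Thus 19596 × 1.57473 × 10^-10 ≈ 3.09 × 10^-6 st.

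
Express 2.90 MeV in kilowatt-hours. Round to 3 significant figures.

1.29 × 10^-19 kWh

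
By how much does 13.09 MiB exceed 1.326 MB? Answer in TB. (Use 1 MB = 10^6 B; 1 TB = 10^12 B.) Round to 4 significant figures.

1.240e-5 TB

13.09 MiB = 1.37259e-5 TB and 1.326 MB = 1.32600e-6 TB.
1.37259e-5 − 1.32600e-6 ≈ 1.240e-5 TB.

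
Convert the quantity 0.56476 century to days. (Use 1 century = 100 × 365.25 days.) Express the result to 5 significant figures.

20628 days

1 century = 36525.0 days.
0.56476 × 36525.0 ≈ 20628 d.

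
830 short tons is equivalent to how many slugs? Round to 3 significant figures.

51600 slug

1 short ton = 62.1619 slug.
So 830 × 62.1619 ≈ 51600 slug.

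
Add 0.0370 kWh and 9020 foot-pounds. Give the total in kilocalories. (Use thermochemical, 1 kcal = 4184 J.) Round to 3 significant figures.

34.8 kilocalories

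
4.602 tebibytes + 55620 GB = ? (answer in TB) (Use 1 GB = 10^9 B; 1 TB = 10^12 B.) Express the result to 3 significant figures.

4.602 TiB = 5.05995 TB and 55620 GB = 55.6200 TB.
5.05995 + 55.6200 ≈ 60.7 TB.

60.7 TB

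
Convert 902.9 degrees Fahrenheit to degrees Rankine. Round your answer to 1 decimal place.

°R = °F + 459.67.
Applying the formula gives 1362.6 °R.

1362.6 degrees Rankine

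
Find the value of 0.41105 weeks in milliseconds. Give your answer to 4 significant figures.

2.486 × 10^8 ms

1 week = 6.04800 × 10^8 milliseconds.
0.41105 × 6.04800 × 10^8 ≈ 2.486 × 10^8 ms.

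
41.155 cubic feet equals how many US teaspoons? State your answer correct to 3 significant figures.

236000 US tsp

1 ft³ = 5745.04 US tsp.
So 41.155 × 5745.04 ≈ 236000 US tsp.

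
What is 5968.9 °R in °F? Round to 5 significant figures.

5509.2 °F

°R = °F + 459.67.
Applying the formula gives 5509.2 °F.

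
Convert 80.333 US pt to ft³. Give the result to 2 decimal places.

1.34 cubic feet

1 US pt = 0.0167101 ft³.
So 80.333 × 0.0167101 ≈ 1.34 ft³.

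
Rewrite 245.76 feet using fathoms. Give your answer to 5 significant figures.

1 foot = 0.166667 fathom.
Then 245.76 × 0.166667 ≈ 40.960 fathom.

40.960 fathoms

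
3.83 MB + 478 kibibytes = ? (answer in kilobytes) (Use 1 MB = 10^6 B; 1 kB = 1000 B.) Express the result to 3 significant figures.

4320 kB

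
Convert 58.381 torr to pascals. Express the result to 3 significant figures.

7780 pascals

1 torr = 133.322 Pa.
Thus 58.381 × 133.322 ≈ 7780 Pa.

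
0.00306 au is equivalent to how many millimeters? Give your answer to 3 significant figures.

1 au = 1.49598e+14 millimeters.
So 0.00306 × 1.49598e+14 ≈ 4.58e+11 mm.

4.58e+11 mm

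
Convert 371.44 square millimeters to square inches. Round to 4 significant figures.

1 square millimeter = 0.00155000 square inches.
So 371.44 × 0.00155000 ≈ 0.5757 in².

0.5757 in²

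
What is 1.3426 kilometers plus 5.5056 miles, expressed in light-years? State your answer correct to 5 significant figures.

1.3426 km = 1.41913 × 10^-13 ly and 5.5056 mi = 9.36545 × 10^-13 ly.
1.41913 × 10^-13 + 9.36545 × 10^-13 ≈ 1.0785 × 10^-12 ly.

1.0785 × 10^-12 light-years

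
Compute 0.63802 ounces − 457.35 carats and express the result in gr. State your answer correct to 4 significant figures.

0.63802 oz = 279.134 gr and 457.35 ct = 1411.60 gr.
279.134 − 1411.60 ≈ -1132 gr.

-1132 grains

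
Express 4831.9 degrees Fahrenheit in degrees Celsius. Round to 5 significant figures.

°C = (°F − 32) × 5/9.
Applying the formula gives 2666.6 °C.

2666.6 °C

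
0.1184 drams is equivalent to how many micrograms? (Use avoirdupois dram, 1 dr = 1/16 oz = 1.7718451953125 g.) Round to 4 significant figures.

209800 μg

1 dram = 1.77185 × 10^6 μg.
Then 0.1184 × 1.77185 × 10^6 ≈ 209800 μg.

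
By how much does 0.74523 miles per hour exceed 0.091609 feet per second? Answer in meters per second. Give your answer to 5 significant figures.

0.30523 m/s

0.74523 mph = 0.333148 m/s and 0.091609 ft/s = 0.0279224 m/s.
0.333148 − 0.0279224 ≈ 0.30523 m/s.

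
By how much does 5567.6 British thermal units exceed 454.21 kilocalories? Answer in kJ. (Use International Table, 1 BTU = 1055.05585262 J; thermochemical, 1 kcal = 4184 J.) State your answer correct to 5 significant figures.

3973.7 kJ

5567.6 BTU = 5874.13 kJ and 454.21 kcal = 1900.41 kJ.
5874.13 − 1900.41 ≈ 3973.7 kJ.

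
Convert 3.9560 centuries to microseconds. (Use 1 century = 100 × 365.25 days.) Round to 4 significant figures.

1 century = 3.15576e+15 μs.
3.9560 × 3.15576e+15 ≈ 1.248e+16 μs.

1.248e+16 microseconds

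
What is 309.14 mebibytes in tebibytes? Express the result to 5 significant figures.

0.00029482 tebibytes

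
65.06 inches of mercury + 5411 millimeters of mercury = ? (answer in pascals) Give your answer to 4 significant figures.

941700 Pa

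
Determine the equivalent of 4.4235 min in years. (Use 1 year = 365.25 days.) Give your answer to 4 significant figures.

8.410e-6 years

1 min = 1.90129e-6 yr.
4.4235 × 1.90129e-6 ≈ 8.410e-6 yr.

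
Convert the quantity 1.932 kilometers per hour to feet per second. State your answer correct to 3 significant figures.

1.76 feet per second

1 km/h = 0.911344 feet per second.
1.932 × 0.911344 ≈ 1.76 ft/s.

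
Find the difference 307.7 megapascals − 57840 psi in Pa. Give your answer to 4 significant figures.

307.7 MPa = 3.07700e+8 Pa and 57840 psi = 3.98793e+8 Pa.
3.07700e+8 − 3.98793e+8 ≈ -9.109e+7 Pa.

-9.109e+7 Pa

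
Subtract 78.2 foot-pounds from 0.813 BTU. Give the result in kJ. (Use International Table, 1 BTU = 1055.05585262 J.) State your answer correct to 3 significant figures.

0.752 kilojoules

0.813 BTU = 0.857760 kJ and 78.2 ft·lbf = 0.106025 kJ.
0.857760 − 0.106025 ≈ 0.752 kJ.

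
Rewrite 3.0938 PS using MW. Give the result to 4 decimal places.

0.0023 megawatts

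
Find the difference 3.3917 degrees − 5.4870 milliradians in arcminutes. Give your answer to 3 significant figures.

3.3917 ° = 203.502 arcmin and 5.4870 mrad = 18.8629 arcmin.
203.502 − 18.8629 ≈ 185 arcmin.

185 arcmin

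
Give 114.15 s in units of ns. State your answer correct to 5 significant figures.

1.1415 × 10^11 ns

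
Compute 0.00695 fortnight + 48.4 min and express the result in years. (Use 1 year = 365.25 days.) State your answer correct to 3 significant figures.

0.000358 yr

0.00695 fortnight = 0.000266393 yr and 48.4 min = 9.20222e-5 yr.
0.000266393 + 9.20222e-5 ≈ 0.000358 yr.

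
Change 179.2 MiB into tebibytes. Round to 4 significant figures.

1 MiB = 9.53674 × 10^-7 TiB.
Thus 179.2 × 9.53674 × 10^-7 ≈ 0.0001709 TiB.

0.0001709 TiB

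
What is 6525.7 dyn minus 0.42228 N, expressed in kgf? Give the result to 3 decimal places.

6525.7 dyn = 0.00665436 kgf and 0.42228 N = 0.0430606 kgf.
0.00665436 − 0.0430606 ≈ -0.036 kgf.

-0.036 kgf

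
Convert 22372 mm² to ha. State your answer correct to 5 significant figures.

2.2372e-6 ha

1 square millimeter = 1.00000e-10 ha.
22372 × 1.00000e-10 ≈ 2.2372e-6 ha.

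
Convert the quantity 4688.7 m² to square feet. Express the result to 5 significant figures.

1 square meter = 10.7639 square feet.
4688.7 × 10.7639 ≈ 50469 ft².

50469 ft²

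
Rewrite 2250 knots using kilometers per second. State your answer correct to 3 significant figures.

1 kn = 0.000514444 kilometers per second.
2250 × 0.000514444 ≈ 1.16 km/s.

1.16 km/s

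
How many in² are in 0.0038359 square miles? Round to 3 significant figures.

1 mi² = 4.01449e+9 square inches.
Then 0.0038359 × 4.01449e+9 ≈ 1.54e+7 in².

1.54e+7 in²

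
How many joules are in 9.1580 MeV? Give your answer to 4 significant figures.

1.467 × 10^-12 J

1 megaelectronvolt = 1.60218 × 10^-13 J.
9.1580 × 1.60218 × 10^-13 ≈ 1.467 × 10^-12 J.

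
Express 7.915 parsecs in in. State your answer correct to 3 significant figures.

1 parsec = 1.21483e+18 inches.
Thus 7.915 × 1.21483e+18 ≈ 9.62e+18 in.

9.62e+18 in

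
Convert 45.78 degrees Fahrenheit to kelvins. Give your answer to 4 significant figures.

280.8 K

K = (°F + 459.67) × 5/9.
Applying the formula gives 280.8 K.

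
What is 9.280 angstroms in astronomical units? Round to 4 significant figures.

6.203 × 10^-21 au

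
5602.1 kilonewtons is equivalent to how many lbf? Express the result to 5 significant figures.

1.2594e+6 pounds-force

1 kilonewton = 224.809 lbf.
Thus 5602.1 × 224.809 ≈ 1.2594e+6 lbf.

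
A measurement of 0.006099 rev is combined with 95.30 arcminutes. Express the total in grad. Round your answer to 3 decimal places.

4.204 grad

0.006099 rev = 2.43960 grad and 95.30 arcmin = 1.76481 grad.
2.43960 + 1.76481 ≈ 4.204 grad.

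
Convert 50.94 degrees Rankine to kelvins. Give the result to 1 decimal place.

28.3 kelvins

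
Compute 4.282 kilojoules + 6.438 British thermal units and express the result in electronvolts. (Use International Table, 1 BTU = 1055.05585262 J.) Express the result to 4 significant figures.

4.282 kJ = 2.67261e+22 eV and 6.438 BTU = 4.23951e+22 eV.
2.67261e+22 + 4.23951e+22 ≈ 6.912e+22 eV.

6.912e+22 eV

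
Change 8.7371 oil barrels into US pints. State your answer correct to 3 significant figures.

1 oil barrel = 336.000 US pt.
Then 8.7371 × 336.000 ≈ 2940 US pt.

2940 US pt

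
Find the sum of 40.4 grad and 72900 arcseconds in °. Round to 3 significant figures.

40.4 grad = 36.3600 ° and 72900 arcsec = 20.2500 °.
36.3600 + 20.2500 ≈ 56.6 °.

56.6 °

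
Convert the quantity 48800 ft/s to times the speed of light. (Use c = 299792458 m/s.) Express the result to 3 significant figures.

1 foot per second = 1.01670 × 10^-9 times the speed of light.
So 48800 × 1.01670 × 10^-9 ≈ 4.96 × 10^-5 c.

4.96 × 10^-5 c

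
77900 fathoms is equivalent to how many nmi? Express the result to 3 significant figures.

1 fathom = 0.000987473 nmi.
77900 × 0.000987473 ≈ 76.9 nmi.

76.9 nmi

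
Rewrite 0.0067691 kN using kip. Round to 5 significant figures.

1 kilonewton = 0.224809 kips.
Then 0.0067691 × 0.224809 ≈ 0.0015218 kip.

0.0015218 kips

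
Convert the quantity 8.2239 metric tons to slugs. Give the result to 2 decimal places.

1 t = 68.5218 slug.
8.2239 × 68.5218 ≈ 563.52 slug.

563.52 slug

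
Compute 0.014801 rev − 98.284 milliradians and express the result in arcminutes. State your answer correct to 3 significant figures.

-18.2 arcminutes

0.014801 rev = 319.702 arcmin and 98.284 mrad = 337.876 arcmin.
319.702 − 337.876 ≈ -18.2 arcmin.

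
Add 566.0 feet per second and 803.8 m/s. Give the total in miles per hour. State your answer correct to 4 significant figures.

2184 mph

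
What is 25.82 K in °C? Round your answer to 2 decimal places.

-247.33 degrees Celsius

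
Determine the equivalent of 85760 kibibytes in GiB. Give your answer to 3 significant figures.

1 KiB = 9.53674e-7 GiB.
85760 × 9.53674e-7 ≈ 0.0818 GiB.

0.0818 GiB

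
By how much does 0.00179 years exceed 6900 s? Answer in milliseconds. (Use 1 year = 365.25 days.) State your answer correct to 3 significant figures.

0.00179 yr = 5.64881 × 10^7 ms and 6900 s = 6.90000 × 10^6 ms.
5.64881 × 10^7 − 6.90000 × 10^6 ≈ 4.96 × 10^7 ms.

4.96 × 10^7 milliseconds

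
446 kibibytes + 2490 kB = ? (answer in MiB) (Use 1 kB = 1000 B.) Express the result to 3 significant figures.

446 KiB = 0.435547 MiB and 2490 kB = 2.37465 MiB.
0.435547 + 2.37465 ≈ 2.81 MiB.

2.81 MiB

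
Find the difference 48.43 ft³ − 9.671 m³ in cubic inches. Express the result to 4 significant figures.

-506500 in³

48.43 ft³ = 83687.0 in³ and 9.671 m³ = 590161 in³.
83687.0 − 590161 ≈ -506500 in³.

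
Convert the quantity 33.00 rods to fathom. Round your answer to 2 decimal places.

1 rod = 2.75000 fathoms.
So 33.00 × 2.75000 ≈ 90.75 fathom.

90.75 fathoms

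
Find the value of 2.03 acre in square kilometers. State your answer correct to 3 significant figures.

1 acre = 0.00404686 km².
Thus 2.03 × 0.00404686 ≈ 0.00822 km².

0.00822 km²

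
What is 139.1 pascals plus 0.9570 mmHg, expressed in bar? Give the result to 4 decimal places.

0.0027 bar

139.1 Pa = 0.00139100 bar and 0.9570 mmHg = 0.00127590 bar.
0.00139100 + 0.00127590 ≈ 0.0027 bar.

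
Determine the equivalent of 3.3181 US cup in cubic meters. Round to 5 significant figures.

1 US cup = 0.000236588 cubic meters.
Then 3.3181 × 0.000236588 ≈ 0.00078502 m³.

0.00078502 m³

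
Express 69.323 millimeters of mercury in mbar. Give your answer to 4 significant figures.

92.42 mbar

1 mmHg = 1.33322 millibar.
So 69.323 × 1.33322 ≈ 92.42 mbar.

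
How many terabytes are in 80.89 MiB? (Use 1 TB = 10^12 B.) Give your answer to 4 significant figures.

1 MiB = 1.04858e-6 terabytes.
So 80.89 × 1.04858e-6 ≈ 8.482e-5 TB.

8.482e-5 TB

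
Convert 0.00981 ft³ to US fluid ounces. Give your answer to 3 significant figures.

9.39 US fluid ounces

1 cubic foot = 957.506 US fl oz.
0.00981 × 957.506 ≈ 9.39 US fl oz.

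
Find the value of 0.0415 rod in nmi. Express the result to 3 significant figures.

0.000113 nautical miles

1 rod = 0.00271555 nmi.
So 0.0415 × 0.00271555 ≈ 0.000113 nmi.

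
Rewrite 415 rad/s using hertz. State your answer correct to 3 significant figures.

1 rad/s = 0.159155 hertz.
Thus 415 × 0.159155 ≈ 66.0 Hz.

66.0 Hz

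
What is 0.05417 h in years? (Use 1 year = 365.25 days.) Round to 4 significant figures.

6.180 × 10^-6 yr

1 hour = 0.000114077 years.
So 0.05417 × 0.000114077 ≈ 6.180 × 10^-6 yr.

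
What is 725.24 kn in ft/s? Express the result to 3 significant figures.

1220 ft/s

1 kn = 1.68781 ft/s.
Thus 725.24 × 1.68781 ≈ 1220 ft/s.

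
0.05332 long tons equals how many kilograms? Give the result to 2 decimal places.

54.18 kilograms

1 long ton = 1016.05 kilograms.
Thus 0.05332 × 1016.05 ≈ 54.18 kg.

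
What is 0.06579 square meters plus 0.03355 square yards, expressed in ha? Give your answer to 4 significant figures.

0.06579 m² = 6.57900 × 10^-6 ha and 0.03355 yd² = 2.80521 × 10^-6 ha.
6.57900 × 10^-6 + 2.80521 × 10^-6 ≈ 9.384 × 10^-6 ha.

9.384 × 10^-6 ha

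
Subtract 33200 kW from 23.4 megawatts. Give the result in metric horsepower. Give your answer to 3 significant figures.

23.4 MW = 31815.1 PS and 33200 kW = 45139.4 PS.
31815.1 − 45139.4 ≈ -13300 PS.

-13300 PS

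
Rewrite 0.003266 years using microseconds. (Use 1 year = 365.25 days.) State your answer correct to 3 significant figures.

1.03 × 10^11 μs

1 yr = 3.15576 × 10^13 microseconds.
So 0.003266 × 3.15576 × 10^13 ≈ 1.03 × 10^11 μs.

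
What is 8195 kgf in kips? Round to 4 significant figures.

18.07 kips

1 kgf = 0.00220462 kips.
8195 × 0.00220462 ≈ 18.07 kip.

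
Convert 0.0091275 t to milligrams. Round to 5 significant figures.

9.1275e+6 milligrams

1 t = 1.00000e+9 mg.
Then 0.0091275 × 1.00000e+9 ≈ 9.1275e+6 mg.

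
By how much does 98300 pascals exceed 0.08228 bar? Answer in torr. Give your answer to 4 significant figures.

98300 Pa = 737.311 torr and 0.08228 bar = 61.7151 torr.
737.311 − 61.7151 ≈ 675.6 torr.

675.6 torr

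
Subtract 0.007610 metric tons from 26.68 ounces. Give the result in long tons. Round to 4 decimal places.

26.68 oz = 0.000744420 long ton and 0.007610 t = 0.00748981 long ton.
0.000744420 − 0.00748981 ≈ -0.0067 long ton.

-0.0067 long tons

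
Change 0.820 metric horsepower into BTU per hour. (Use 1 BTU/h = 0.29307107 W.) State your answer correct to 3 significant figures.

2060 BTU/h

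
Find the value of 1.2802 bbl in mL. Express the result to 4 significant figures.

1 oil barrel = 158987 milliliters.
1.2802 × 158987 ≈ 203500 mL.

203500 milliliters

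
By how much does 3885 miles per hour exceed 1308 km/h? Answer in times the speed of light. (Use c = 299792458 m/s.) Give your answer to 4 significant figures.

4.581 × 10^-6 c

3885 mph = 5.79318 × 10^-6 c and 1308 km/h = 1.21195 × 10^-6 c.
5.79318 × 10^-6 − 1.21195 × 10^-6 ≈ 4.581 × 10^-6 c.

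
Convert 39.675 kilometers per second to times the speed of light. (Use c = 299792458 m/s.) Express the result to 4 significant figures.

0.0001323 times the speed of light

1 kilometer per second = 3.33564 × 10^-6 times the speed of light.
Then 39.675 × 3.33564 × 10^-6 ≈ 0.0001323 c.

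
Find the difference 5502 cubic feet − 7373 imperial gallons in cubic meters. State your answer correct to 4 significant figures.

122.3 cubic meters

5502 ft³ = 155.799 m³ and 7373 imp gal = 33.5183 m³.
155.799 − 33.5183 ≈ 122.3 m³.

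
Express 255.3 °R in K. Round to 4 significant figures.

141.8 kelvins

°R = K × 9/5.
Applying the formula gives 141.8 K.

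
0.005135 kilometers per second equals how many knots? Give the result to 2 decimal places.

1 km/s = 1943.84 kn.
Thus 0.005135 × 1943.84 ≈ 9.98 kn.

9.98 kn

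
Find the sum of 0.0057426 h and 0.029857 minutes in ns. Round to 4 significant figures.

2.246e+10 ns

0.0057426 h = 2.06734e+10 ns and 0.029857 min = 1.79142e+9 ns.
2.06734e+10 + 1.79142e+9 ≈ 2.246e+10 ns.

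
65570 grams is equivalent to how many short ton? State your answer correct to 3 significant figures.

0.0723 short ton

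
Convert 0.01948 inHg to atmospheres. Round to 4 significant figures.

1 inch of mercury = 0.0334211 atmospheres.
Then 0.01948 × 0.0334211 ≈ 0.0006510 atm.

0.0006510 atm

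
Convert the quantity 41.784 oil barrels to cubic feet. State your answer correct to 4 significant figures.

1 oil barrel = 5.61458 ft³.
So 41.784 × 5.61458 ≈ 234.6 ft³.

234.6 ft³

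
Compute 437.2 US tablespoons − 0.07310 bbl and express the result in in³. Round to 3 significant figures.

-315 in³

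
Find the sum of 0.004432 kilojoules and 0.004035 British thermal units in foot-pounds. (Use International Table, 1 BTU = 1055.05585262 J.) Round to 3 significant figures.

6.41 ft·lbf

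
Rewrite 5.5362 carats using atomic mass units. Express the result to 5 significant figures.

1 ct = 1.20443e+23 u.
5.5362 × 1.20443e+23 ≈ 6.6680e+23 u.

6.6680e+23 atomic mass units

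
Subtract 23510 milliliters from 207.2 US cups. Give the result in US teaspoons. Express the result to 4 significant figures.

207.2 US cup = 9945.60 US tsp and 23510 mL = 4769.81 US tsp.
9945.60 − 4769.81 ≈ 5176 US tsp.

5176 US teaspoons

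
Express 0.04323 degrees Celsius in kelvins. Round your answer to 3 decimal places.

273.193 K

K = °C + 273.15.
Applying the formula gives 273.193 K.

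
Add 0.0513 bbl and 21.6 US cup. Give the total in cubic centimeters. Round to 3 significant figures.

0.0513 bbl = 8156.05 cm³ and 21.6 US cup = 5110.31 cm³.
8156.05 + 5110.31 ≈ 13300 cm³.

13300 cm³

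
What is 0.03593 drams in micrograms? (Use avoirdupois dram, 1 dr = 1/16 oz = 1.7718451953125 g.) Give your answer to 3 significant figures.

63700 μg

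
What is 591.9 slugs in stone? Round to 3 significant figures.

1 slug = 2.29815 st.
591.9 × 2.29815 ≈ 1360 st.

1360 stone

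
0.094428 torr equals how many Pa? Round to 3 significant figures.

12.6 Pa

1 torr = 133.322 Pa.
So 0.094428 × 133.322 ≈ 12.6 Pa.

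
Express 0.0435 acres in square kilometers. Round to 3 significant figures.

0.000176 km²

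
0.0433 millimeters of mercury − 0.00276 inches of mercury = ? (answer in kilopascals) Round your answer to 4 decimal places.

-0.0036 kPa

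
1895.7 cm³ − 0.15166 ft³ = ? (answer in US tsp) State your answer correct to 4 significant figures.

-486.7 US teaspoons

1895.7 cm³ = 384.607 US tsp and 0.15166 ft³ = 871.293 US tsp.
384.607 − 871.293 ≈ -486.7 US tsp.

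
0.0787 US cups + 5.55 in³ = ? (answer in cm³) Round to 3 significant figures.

0.0787 US cup = 18.6195 cm³ and 5.55 in³ = 90.9482 cm³.
18.6195 + 90.9482 ≈ 110 cm³.

110 cubic centimeters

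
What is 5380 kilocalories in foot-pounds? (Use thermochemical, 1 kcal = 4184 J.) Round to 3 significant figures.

1.66 × 10^7 foot-pounds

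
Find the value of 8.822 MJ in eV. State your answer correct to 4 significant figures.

5.506 × 10^25 eV

1 megajoule = 6.24151 × 10^24 electronvolts.
So 8.822 × 6.24151 × 10^24 ≈ 5.506 × 10^25 eV.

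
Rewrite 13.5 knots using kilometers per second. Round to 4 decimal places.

0.0069 kilometers per second

1 kn = 0.000514444 kilometers per second.
Thus 13.5 × 0.000514444 ≈ 0.0069 km/s.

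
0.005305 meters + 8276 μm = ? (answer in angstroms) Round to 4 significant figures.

1.358 × 10^8 Å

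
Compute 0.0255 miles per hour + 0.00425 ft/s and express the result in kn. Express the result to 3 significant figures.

0.0247 kn

0.0255 mph = 0.0221589 kn and 0.00425 ft/s = 0.00251806 kn.
0.0221589 + 0.00251806 ≈ 0.0247 kn.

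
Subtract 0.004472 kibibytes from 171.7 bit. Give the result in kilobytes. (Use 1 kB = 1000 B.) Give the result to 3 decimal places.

0.017 kB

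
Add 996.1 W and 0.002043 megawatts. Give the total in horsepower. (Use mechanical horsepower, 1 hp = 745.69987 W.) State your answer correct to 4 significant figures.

4.076 horsepower

996.1 W = 1.3357921 hp and 0.002043 MW = 2.7397081 hp.
1.3357921 + 2.7397081 ≈ 4.076 hp.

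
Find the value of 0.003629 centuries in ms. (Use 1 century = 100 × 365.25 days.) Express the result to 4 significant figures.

1.145e+10 milliseconds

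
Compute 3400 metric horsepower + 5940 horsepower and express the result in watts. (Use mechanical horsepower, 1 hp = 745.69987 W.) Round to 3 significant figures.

6.93 × 10^6 W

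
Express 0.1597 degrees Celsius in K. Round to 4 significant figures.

273.3 K

K = °C + 273.15.
Applying the formula gives 273.3 K.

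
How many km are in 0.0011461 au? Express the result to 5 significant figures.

171450 km

1 astronomical unit = 1.49598 × 10^8 km.
Thus 0.0011461 × 1.49598 × 10^8 ≈ 171450 km.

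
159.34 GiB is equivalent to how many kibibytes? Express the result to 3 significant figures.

1 gibibyte = 1.04858 × 10^6 kibibytes.
Then 159.34 × 1.04858 × 10^6 ≈ 1.67 × 10^8 KiB.

1.67 × 10^8 kibibytes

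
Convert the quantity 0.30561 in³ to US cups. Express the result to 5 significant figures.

0.021168 US cup

1 cubic inch = 0.0692641 US cup.
Thus 0.30561 × 0.0692641 ≈ 0.021168 US cup.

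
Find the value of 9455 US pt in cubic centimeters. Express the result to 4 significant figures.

1 US pint = 473.176 cm³.
Then 9455 × 473.176 ≈ 4.474 × 10^6 cm³.

4.474 × 10^6 cubic centimeters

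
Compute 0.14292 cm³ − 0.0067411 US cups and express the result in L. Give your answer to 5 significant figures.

-0.0014519 L

0.14292 cm³ = 0.000142920 L and 0.0067411 US cup = 0.00159486 L.
0.000142920 − 0.00159486 ≈ -0.0014519 L.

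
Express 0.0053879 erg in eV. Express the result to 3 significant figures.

3.36 × 10^9 eV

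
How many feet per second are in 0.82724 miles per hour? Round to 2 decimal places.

1.21 ft/s

1 mile per hour = 1.46667 feet per second.
Then 0.82724 × 1.46667 ≈ 1.21 ft/s.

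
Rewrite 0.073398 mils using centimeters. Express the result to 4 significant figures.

1 mil = 0.00254000 cm.
Thus 0.073398 × 0.00254000 ≈ 0.0001864 cm.

0.0001864 cm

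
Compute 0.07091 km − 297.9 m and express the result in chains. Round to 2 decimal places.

0.07091 km = 3.52491 chain and 297.9 m = 14.8085 chain.
3.52491 − 14.8085 ≈ -11.28 chain.

-11.28 chains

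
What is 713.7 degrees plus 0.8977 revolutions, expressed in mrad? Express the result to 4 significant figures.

18100 mrad

713.7 ° = 12456.4 mrad and 0.8977 rev = 5640.42 mrad.
12456.4 + 5640.42 ≈ 18100 mrad.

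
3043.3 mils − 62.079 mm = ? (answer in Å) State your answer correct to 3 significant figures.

3043.3 mil = 7.72998 × 10^8 Å and 62.079 mm = 6.20790 × 10^8 Å.
7.72998 × 10^8 − 6.20790 × 10^8 ≈ 1.52 × 10^8 Å.

1.52 × 10^8 Å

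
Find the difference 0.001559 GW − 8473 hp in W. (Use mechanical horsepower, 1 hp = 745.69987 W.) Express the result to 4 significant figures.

0.001559 GW = 1.55900 × 10^6 W and 8473 hp = 6.31831 × 10^6 W.
1.55900 × 10^6 − 6.31831 × 10^6 ≈ -4.759 × 10^6 W.

-4.759 × 10^6 W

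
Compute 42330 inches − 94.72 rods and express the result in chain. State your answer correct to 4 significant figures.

29.77 chains

42330 in = 53.4470 chain and 94.72 rod = 23.6800 chain.
53.4470 − 23.6800 ≈ 29.77 chain.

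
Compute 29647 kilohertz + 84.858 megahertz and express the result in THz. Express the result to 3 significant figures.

0.000115 THz

29647 kHz = 2.96470 × 10^-5 THz and 84.858 MHz = 8.48580 × 10^-5 THz.
2.96470 × 10^-5 + 8.48580 × 10^-5 ≈ 0.000115 THz.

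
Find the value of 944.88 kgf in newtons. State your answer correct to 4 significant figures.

9266 N

1 kilogram-force = 9.80665 N.
944.88 × 9.80665 ≈ 9266 N.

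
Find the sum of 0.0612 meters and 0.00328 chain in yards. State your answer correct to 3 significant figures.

0.139 yards

0.0612 m = 0.0669291 yd and 0.00328 chain = 0.0721600 yd.
0.0669291 + 0.0721600 ≈ 0.139 yd.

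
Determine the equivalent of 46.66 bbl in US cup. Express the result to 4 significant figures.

1 oil barrel = 672.000 US cup.
46.66 × 672.000 ≈ 31360 US cup.

31360 US cup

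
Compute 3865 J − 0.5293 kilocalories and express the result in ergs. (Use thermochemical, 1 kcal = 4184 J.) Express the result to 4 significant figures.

1.650 × 10^10 erg

3865 J = 3.86500 × 10^10 erg and 0.5293 kcal = 2.21459 × 10^10 erg.
3.86500 × 10^10 − 2.21459 × 10^10 ≈ 1.650 × 10^10 erg.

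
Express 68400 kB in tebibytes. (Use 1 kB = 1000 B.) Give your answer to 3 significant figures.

1 kB = 9.09495e-10 TiB.
So 68400 × 9.09495e-10 ≈ 6.22e-5 TiB.

6.22e-5 tebibytes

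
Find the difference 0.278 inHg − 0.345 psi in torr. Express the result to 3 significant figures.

-10.8 torr

0.278 inHg = 7.06120 torr and 0.345 psi = 17.8417 torr.
7.06120 − 17.8417 ≈ -10.8 torr.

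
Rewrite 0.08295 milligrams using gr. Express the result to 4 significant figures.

0.001280 gr

1 mg = 0.0154324 gr.
0.08295 × 0.0154324 ≈ 0.001280 gr.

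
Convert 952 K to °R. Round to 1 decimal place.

°R = K × 9/5.
Applying the formula gives 1713.6 °R.

1713.6 degrees Rankine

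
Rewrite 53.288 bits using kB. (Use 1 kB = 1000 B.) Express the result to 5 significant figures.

1 bit = 0.000125000 kB.
Then 53.288 × 0.000125000 ≈ 0.0066610 kB.

0.0066610 kilobytes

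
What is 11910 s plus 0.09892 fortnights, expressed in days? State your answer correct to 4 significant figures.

1.523 d

11910 s = 0.137847 d and 0.09892 fortnight = 1.38488 d.
0.137847 + 1.38488 ≈ 1.523 d.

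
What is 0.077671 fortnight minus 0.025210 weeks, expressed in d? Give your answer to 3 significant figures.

0.077671 fortnight = 1.08739 d and 0.025210 wk = 0.176470 d.
1.08739 − 0.176470 ≈ 0.911 d.

0.911 d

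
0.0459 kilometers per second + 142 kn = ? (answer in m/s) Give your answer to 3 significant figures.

0.0459 km/s = 45.9000 m/s and 142 kn = 73.0511 m/s.
45.9000 + 73.0511 ≈ 119 m/s.

119 meters per second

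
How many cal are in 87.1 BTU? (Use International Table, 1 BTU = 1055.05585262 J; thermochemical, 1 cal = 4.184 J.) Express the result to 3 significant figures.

1 British thermal unit = 252.164 calories.
Thus 87.1 × 252.164 ≈ 22000 cal.

22000 cal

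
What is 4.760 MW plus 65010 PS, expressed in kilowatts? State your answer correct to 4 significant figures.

4.760 MW = 4760.00 kW and 65010 PS = 47814.8 kW.
4760.00 + 47814.8 ≈ 52570 kW.

52570 kilowatts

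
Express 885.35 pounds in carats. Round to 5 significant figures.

2.0079e+6 ct

1 lb = 2267.96 ct.
So 885.35 × 2267.96 ≈ 2.0079e+6 ct.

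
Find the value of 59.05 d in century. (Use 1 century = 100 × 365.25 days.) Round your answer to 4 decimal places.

0.0016 century

1 day = 2.73785 × 10^-5 centuries.
So 59.05 × 2.73785 × 10^-5 ≈ 0.0016 century.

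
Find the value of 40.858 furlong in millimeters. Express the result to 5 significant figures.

1 furlong = 201168 millimeters.
Then 40.858 × 201168 ≈ 8.2193e+6 mm.

8.2193e+6 mm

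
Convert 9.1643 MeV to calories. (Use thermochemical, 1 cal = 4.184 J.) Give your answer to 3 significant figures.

3.51 × 10^-13 calories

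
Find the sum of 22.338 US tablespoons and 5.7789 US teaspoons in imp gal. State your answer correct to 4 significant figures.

22.338 US tbsp = 0.0726573 imp gal and 5.7789 US tsp = 0.00626555 imp gal.
0.0726573 + 0.00626555 ≈ 0.07892 imp gal.

0.07892 imperial gallons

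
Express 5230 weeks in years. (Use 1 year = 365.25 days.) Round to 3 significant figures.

1 wk = 0.0191650 yr.
5230 × 0.0191650 ≈ 100 yr.

100 years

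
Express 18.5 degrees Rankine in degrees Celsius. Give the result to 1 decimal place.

°R = (°C + 273.15) × 9/5.
Applying the formula gives -262.9 °C.

-262.9 °C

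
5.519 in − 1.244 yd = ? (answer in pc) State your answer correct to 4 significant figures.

-3.232e-17 parsecs

5.519 in = 4.54301e-18 pc and 1.244 yd = 3.68643e-17 pc.
4.54301e-18 − 3.68643e-17 ≈ -3.232e-17 pc.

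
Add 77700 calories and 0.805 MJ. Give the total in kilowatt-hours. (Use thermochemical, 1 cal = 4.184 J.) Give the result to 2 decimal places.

77700 cal = 0.0903047 kWh and 0.805 MJ = 0.223611 kWh.
0.0903047 + 0.223611 ≈ 0.31 kWh.

0.31 kWh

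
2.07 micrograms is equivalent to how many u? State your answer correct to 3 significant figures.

1.25 × 10^18 atomic mass units

1 microgram = 6.02214 × 10^17 atomic mass units.
So 2.07 × 6.02214 × 10^17 ≈ 1.25 × 10^18 u.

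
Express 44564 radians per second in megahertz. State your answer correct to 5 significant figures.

1 rad/s = 1.59155 × 10^-7 megahertz.
Thus 44564 × 1.59155 × 10^-7 ≈ 0.0070926 MHz.

0.0070926 megahertz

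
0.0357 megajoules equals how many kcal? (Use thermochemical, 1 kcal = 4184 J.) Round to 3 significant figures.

1 MJ = 239.006 kcal.
So 0.0357 × 239.006 ≈ 8.53 kcal.

8.53 kcal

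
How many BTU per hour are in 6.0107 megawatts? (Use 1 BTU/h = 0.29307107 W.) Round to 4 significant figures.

1 megawatt = 3.41214 × 10^6 BTU per hour.
Then 6.0107 × 3.41214 × 10^6 ≈ 2.051 × 10^7 BTU/h.

2.051 × 10^7 BTU per hour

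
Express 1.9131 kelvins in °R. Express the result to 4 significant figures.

°R = K × 9/5.
Applying the formula gives 3.444 °R.

3.444 °R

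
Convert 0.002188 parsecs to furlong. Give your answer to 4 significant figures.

3.356 × 10^11 furlong

1 pc = 1.53388 × 10^14 furlongs.
Then 0.002188 × 1.53388 × 10^14 ≈ 3.356 × 10^11 furlong.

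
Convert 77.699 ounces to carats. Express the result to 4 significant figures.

11010 carats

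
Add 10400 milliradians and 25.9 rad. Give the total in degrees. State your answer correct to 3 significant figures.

2080 degrees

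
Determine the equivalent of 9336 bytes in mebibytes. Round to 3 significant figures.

1 byte = 9.53674e-7 mebibytes.
Then 9336 × 9.53674e-7 ≈ 0.00890 MiB.

0.00890 MiB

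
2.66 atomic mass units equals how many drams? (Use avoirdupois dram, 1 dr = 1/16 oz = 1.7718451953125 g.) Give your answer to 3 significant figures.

1 u = 9.37181e-25 dr.
Then 2.66 × 9.37181e-25 ≈ 2.49e-24 dr.

2.49e-24 dr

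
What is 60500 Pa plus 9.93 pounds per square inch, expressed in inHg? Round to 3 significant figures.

38.1 inches of mercury

60500 Pa = 17.8656 inHg and 9.93 psi = 20.2177 inHg.
17.8656 + 20.2177 ≈ 38.1 inHg.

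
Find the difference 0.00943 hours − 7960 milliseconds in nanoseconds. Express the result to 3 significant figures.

0.00943 h = 3.39480 × 10^10 ns and 7960 ms = 7.96000 × 10^9 ns.
3.39480 × 10^10 − 7.96000 × 10^9 ≈ 2.60 × 10^10 ns.

2.60 × 10^10 nanoseconds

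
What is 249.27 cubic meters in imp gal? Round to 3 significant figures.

54800 imperial gallons

1 m³ = 219.969 imperial gallons.
So 249.27 × 219.969 ≈ 54800 imp gal.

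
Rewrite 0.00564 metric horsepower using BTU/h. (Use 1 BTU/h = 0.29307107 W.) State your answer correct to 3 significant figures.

1 metric horsepower = 2509.63 BTU per hour.
So 0.00564 × 2509.63 ≈ 14.2 BTU/h.

14.2 BTU/h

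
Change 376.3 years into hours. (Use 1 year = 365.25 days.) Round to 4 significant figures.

3.299e+6 h

1 yr = 8766.00 h.
Thus 376.3 × 8766.00 ≈ 3.299e+6 h.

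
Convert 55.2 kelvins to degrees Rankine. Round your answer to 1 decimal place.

°R = K × 9/5.
Applying the formula gives 99.4 °R.

99.4 degrees Rankine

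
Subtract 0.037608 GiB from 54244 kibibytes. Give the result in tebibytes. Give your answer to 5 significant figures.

54244 KiB = 5.05187e-5 TiB and 0.037608 GiB = 3.67266e-5 TiB.
5.05187e-5 − 3.67266e-5 ≈ 1.3792e-5 TiB.

1.3792e-5 tebibytes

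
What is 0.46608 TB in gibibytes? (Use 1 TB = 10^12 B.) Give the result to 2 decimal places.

434.07 gibibytes

1 terabyte = 931.323 GiB.
Then 0.46608 × 931.323 ≈ 434.07 GiB.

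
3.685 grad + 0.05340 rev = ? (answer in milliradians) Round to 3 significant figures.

393 milliradians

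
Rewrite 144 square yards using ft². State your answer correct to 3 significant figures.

1 yd² = 9.00000 ft².
So 144 × 9.00000 ≈ 1300 ft².

1300 ft²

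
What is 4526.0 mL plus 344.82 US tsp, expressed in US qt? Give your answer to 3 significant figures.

6.58 US quarts

4526.0 mL = 4.78257 US qt and 344.82 US tsp = 1.79594 US qt.
4.78257 + 1.79594 ≈ 6.58 US qt.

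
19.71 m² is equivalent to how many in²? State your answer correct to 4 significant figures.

30550 in²

1 m² = 1550.00 in².
19.71 × 1550.00 ≈ 30550 in².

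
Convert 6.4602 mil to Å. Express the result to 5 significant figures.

1.6409e+6 Å

1 mil = 254000 Å.
Then 6.4602 × 254000 ≈ 1.6409e+6 Å.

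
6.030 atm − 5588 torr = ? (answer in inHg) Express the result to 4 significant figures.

-39.57 inHg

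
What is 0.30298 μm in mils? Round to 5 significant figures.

1 micrometer = 0.0393701 mils.
Then 0.30298 × 0.0393701 ≈ 0.011928 mil.

0.011928 mils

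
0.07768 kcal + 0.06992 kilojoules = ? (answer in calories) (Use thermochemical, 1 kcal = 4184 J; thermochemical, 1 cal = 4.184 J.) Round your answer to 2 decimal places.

0.07768 kcal = 77.6800 cal and 0.06992 kJ = 16.7113 cal.
77.6800 + 16.7113 ≈ 94.39 cal.

94.39 cal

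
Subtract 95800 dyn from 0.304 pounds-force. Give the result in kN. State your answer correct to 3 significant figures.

0.304 lbf = 0.00135226 kN and 95800 dyn = 0.000958000 kN.
0.00135226 − 0.000958000 ≈ 0.000394 kN.

0.000394 kilonewtons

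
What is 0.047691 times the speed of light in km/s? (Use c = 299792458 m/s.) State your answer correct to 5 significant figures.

1 speed of light = 299792 km/s.
Thus 0.047691 × 299792 ≈ 14297 km/s.

14297 km/s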